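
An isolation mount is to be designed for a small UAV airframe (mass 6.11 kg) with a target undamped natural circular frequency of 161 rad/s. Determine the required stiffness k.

k = m·ω_n² = 6.11 × 161.0² = 6.11 × 25920 = 158400 N/m.

158000 N/m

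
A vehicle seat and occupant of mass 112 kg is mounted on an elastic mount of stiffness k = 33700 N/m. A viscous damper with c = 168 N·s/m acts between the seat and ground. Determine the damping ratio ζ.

ω_n = √(k/m) = √(33700/112) = 17.35 rad/s.
Critical damping c_c = 2√(k·m) = 2√(33700 × 112) = 3886 N·s/m, so ζ = c/c_c = 168/3886 = 0.04324.

0.0432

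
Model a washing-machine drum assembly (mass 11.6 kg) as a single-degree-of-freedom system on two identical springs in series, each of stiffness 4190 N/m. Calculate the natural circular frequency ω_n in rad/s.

13.4 rad/s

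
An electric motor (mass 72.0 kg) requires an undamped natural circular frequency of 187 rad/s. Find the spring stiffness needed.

2520000 N/m

k = m·ω_n² = 72.0 × 187.0² = 72.0 × 34970 = 2518000 N/m.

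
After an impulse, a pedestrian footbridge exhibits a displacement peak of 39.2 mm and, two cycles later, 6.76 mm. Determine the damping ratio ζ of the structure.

Logarithmic decrement δ = (1/n)·ln(x₀/x_n) = (1/2)·ln(39.2/6.76) = (1/2)·ln(5.799) = 0.8788.
ζ = δ/√(4π² + δ²) = 0.8788/√(39.48 + 0.772) = 0.8788/6.344 = 0.1385.

0.139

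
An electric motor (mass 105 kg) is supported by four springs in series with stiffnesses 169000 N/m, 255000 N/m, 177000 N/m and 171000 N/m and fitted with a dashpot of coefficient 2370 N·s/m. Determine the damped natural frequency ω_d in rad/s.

17.9 rad/s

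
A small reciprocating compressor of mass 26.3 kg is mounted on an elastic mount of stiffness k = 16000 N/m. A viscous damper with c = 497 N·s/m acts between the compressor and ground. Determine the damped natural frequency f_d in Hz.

ω_n = √(k/m) = √(16000/26.3) = 24.67 rad/s.
Critical damping c_c = 2√(k·m) = 2√(16000 × 26.3) = 1297 N·s/m, so ζ = c/c_c = 497/1297 = 0.3831.
ω_d = ω_n√(1 − ζ²) = 24.67 × √(1 − 0.147) = 22.78 rad/s.
f_d = ω_d/(2π) = 3.626 Hz.

3.63 Hz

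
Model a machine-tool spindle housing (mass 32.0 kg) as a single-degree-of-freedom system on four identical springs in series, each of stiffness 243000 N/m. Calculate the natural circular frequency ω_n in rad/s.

43.6 rad/s

Series springs: 1/k_eq = 4/243000, so k_eq = 243000/4 = 60750 N/m.
ω_n = √(k_eq/m) = √(60750/32.0) = √1898 = 43.57 rad/s.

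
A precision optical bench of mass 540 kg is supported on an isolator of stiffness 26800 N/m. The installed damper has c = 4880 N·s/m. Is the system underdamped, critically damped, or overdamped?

underdamped

c_c = 2√(k·m) = 7608 N·s/m; ζ = c/c_c = 4880/7608 = 0.641.
Since ζ < 1 the system is underdamped.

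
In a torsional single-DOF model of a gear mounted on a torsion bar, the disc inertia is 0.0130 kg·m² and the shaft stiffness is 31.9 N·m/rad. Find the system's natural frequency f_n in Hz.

ω_n = √(k_t/J) = √(31.9/0.0130) = √2454 = 49.54 rad/s.
f_n = ω_n/(2π) = 49.54/6.283 = 7.884 Hz.

7.88 Hz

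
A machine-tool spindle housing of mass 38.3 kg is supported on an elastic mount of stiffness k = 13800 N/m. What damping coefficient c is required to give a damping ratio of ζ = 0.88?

1280 N·s/m

c_c = 2√(k·m) = 2√(13800 × 38.3) = 1454 N·s/m.
c = ζ·c_c = 0.88 × 1454 = 1280 N·s/m.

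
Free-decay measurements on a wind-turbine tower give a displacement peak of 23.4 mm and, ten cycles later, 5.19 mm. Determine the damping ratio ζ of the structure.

0.0240

Logarithmic decrement δ = (1/n)·ln(x₀/x_n) = (1/10)·ln(23.4/5.19) = (1/10)·ln(4.509) = 0.1506.
ζ = δ/√(4π² + δ²) = 0.1506/√(39.48 + 0.0227) = 0.1506/6.285 = 0.02396.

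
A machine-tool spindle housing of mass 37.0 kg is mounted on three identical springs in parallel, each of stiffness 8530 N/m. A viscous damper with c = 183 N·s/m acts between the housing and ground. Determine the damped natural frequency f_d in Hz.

4.17 Hz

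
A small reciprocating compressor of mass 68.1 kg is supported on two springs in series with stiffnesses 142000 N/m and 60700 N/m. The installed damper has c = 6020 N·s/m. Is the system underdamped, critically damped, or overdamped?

overdamped

Series springs: 1/k_eq = 1/142000 + 1/60700 = 2.352×10^-5, so k_eq = 42520 N/m.
c_c = 2√(k_eq·m) = 3403 N·s/m; ζ = c/c_c = 6020/3403 = 1.77.
Since ζ > 1 the system is overdamped.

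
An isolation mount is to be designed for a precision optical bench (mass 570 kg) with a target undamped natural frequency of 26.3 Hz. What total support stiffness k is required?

ω_n = 2πf_n = 2π × 26.3 = 165.2 rad/s.
k = m·ω_n² = 570 × 165.2² = 570 × 27310 = 15560000 N/m.

15600000 N/m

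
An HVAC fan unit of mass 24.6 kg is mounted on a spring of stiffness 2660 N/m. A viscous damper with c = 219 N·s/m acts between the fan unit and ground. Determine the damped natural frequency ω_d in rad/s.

ω_n = √(k/m) = √(2660/24.6) = 10.40 rad/s.
Critical damping c_c = 2√(k·m) = 2√(2660 × 24.6) = 511.6 N·s/m, so ζ = c/c_c = 219/511.6 = 0.4281.
ω_d = ω_n√(1 − ζ²) = 10.40 × √(1 − 0.183) = 9.398 rad/s.

9.40 rad/s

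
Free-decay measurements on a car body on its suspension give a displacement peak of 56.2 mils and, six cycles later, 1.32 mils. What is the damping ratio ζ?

Logarithmic decrement δ = (1/n)·ln(x₀/x_n) = (1/6)·ln(56.2/1.32) = (1/6)·ln(42.58) = 0.6252.
ζ = δ/√(4π² + δ²) = 0.6252/√(39.48 + 0.391) = 0.6252/6.314 = 0.09902.

0.0990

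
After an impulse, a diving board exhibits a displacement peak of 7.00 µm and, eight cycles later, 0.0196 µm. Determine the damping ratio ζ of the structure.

Logarithmic decrement δ = (1/n)·ln(x₀/x_n) = (1/8)·ln(7.00/0.0196) = (1/8)·ln(357.1) = 0.7348.
ζ = δ/√(4π² + δ²) = 0.7348/√(39.48 + 0.540) = 0.7348/6.326 = 0.1162.

0.116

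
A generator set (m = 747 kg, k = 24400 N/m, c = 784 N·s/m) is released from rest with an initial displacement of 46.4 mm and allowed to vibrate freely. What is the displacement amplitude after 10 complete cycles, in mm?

ζ = c/(2√(km)) = 784/(2√(24400 × 747)) = 784/8539 = 0.09182.
Logarithmic decrement δ = 2πζ/√(1 − ζ²) = 2π × 0.09182/√(1 − 0.00843) = 0.5794.
After n cycles, x_n/x₀ = e^(−nδ), so x_10 = 46.4 × e^(−10 × 0.5794) = 46.4 × 0.003047 = 0.1414 mm.

0.141 mm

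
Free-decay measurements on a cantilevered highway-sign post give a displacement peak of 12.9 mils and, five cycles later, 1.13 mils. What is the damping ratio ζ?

Logarithmic decrement δ = (1/n)·ln(x₀/x_n) = (1/5)·ln(12.9/1.13) = (1/5)·ln(11.42) = 0.4870.
ζ = δ/√(4π² + δ²) = 0.4870/√(39.48 + 0.237) = 0.4870/6.302 = 0.07728.

0.0773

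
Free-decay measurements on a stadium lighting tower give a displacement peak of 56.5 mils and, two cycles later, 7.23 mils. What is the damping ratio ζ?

0.161

Logarithmic decrement δ = (1/n)·ln(x₀/x_n) = (1/2)·ln(56.5/7.23) = (1/2)·ln(7.815) = 1.028.
ζ = δ/√(4π² + δ²) = 1.028/√(39.48 + 1.06) = 1.028/6.367 = 0.1615.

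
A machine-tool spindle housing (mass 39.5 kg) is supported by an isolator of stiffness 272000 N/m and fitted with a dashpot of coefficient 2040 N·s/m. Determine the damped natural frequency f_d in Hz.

12.6 Hz

ω_n = √(k/m) = √(272000/39.5) = 82.98 rad/s.
Critical damping c_c = 2√(k·m) = 2√(272000 × 39.5) = 6556 N·s/m, so ζ = c/c_c = 2040/6556 = 0.3112.
ω_d = ω_n√(1 − ζ²) = 82.98 × √(1 − 0.0968) = 78.86 rad/s.
f_d = ω_d/(2π) = 12.55 Hz.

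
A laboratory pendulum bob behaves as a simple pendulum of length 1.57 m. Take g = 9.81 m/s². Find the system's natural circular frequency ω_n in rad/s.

2.50 rad/s

For a simple pendulum ω_n = √(g/L) = √(9.81/1.57) = √6.248 = 2.500 rad/s.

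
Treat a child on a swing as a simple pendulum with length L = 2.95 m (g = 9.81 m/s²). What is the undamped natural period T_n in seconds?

For a simple pendulum ω_n = √(g/L) = √(9.81/2.95) = √3.325 = 1.824 rad/s.
T_n = 2π/ω_n = 6.283/1.824 = 3.446 s.

3.45 s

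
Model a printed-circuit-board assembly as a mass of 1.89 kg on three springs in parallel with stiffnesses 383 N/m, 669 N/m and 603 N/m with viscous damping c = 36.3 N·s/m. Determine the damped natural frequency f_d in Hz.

4.45 Hz

Parallel springs add: k_eq = 383 + 669 + 603 = 1655 N/m.
ω_n = √(k_eq/m) = √(1655/1.89) = 29.59 rad/s.
Critical damping c_c = 2√(k_eq·m) = 2√(1655 × 1.89) = 111.9 N·s/m, so ζ = c/c_c = 36.3/111.9 = 0.3245.
ω_d = ω_n√(1 − ζ²) = 29.59 × √(1 − 0.105) = 27.99 rad/s.
f_d = ω_d/(2π) = 4.455 Hz.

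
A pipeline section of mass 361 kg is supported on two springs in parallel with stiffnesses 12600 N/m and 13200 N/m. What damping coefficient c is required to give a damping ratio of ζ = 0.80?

Parallel springs add: k_eq = 12600 + 13200 = 25800 N/m.
c_c = 2√(k_eq·m) = 2√(25800 × 361) = 6104 N·s/m.
c = ζ·c_c = 0.80 × 6104 = 4883 N·s/m.

4880 N·s/m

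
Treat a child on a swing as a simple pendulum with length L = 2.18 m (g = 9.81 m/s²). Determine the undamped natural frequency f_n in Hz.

For a simple pendulum ω_n = √(g/L) = √(9.81/2.18) = √4.500 = 2.121 rad/s.
f_n = ω_n/(2π) = 2.121/6.283 = 0.3376 Hz.

0.338 Hz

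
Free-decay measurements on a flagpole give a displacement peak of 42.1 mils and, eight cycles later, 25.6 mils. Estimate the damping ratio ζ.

Logarithmic decrement δ = (1/n)·ln(x₀/x_n) = (1/8)·ln(42.1/25.6) = (1/8)·ln(1.645) = 0.06218.
ζ = δ/√(4π² + δ²) = 0.06218/√(39.48 + 0.00387) = 0.06218/6.283 = 0.009896.

0.00990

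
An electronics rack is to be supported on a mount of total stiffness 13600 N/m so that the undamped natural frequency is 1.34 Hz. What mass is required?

ω_n = 2πf_n = 2π × 1.34 = 8.419 rad/s.
m = k/ω_n² = 13600/8.419² = 13600/70.89 = 191.9 kg.

192 kg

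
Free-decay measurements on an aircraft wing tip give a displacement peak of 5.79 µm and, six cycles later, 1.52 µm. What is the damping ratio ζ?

Logarithmic decrement δ = (1/n)·ln(x₀/x_n) = (1/6)·ln(5.79/1.52) = (1/6)·ln(3.809) = 0.2229.
ζ = δ/√(4π² + δ²) = 0.2229/√(39.48 + 0.0497) = 0.2229/6.287 = 0.03545.

0.0355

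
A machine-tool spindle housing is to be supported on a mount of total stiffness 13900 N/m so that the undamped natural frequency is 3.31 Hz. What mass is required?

32.1 kg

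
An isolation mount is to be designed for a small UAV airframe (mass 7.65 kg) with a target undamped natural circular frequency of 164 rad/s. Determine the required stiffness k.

206000 N/m

k = m·ω_n² = 7.65 × 164.0² = 7.65 × 26900 = 205800 N/m.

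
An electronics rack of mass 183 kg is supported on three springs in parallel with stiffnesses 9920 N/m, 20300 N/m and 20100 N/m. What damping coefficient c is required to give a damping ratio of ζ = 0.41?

Parallel springs add: k_eq = 9920 + 20300 + 20100 = 50320 N/m.
c_c = 2√(k_eq·m) = 2√(50320 × 183) = 6069 N·s/m.
c = ζ·c_c = 0.41 × 6069 = 2488 N·s/m.

2490 N·s/m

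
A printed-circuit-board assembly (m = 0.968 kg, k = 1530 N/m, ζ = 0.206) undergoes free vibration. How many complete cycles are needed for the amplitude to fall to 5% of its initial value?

Logarithmic decrement δ = 2πζ/√(1 − ζ²) = 2π × 0.2060/√(1 − 0.0424) = 1.323.
x_n/x₀ = e^(−nδ) ≤ 0.05; take ln: n ≥ ln(1/0.05)/δ = 2.996/1.323 = 2.265.
So 3 complete cycles are required.

3 cycles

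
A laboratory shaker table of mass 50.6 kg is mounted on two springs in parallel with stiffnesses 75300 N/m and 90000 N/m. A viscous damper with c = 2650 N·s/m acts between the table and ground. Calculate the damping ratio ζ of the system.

Parallel springs add: k_eq = 75300 + 90000 = 165300 N/m.
ω_n = √(k_eq/m) = √(165300/50.6) = 57.16 rad/s.
Critical damping c_c = 2√(k_eq·m) = 2√(165300 × 50.6) = 5784 N·s/m, so ζ = c/c_c = 2650/5784 = 0.4581.

0.458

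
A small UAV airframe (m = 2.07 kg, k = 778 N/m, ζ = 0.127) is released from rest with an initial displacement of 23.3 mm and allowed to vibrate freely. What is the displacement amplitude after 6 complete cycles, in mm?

Logarithmic decrement δ = 2πζ/√(1 − ζ²) = 2π × 0.1270/√(1 − 0.0161) = 0.8045.
After n cycles, x_n/x₀ = e^(−nδ), so x_6 = 23.3 × e^(−6 × 0.8045) = 23.3 × 0.008012 = 0.1867 mm.

0.187 mm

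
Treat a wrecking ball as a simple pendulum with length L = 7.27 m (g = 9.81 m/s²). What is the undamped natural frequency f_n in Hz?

For a simple pendulum ω_n = √(g/L) = √(9.81/7.27) = √1.349 = 1.162 rad/s.
f_n = ω_n/(2π) = 1.162/6.283 = 0.1849 Hz.

0.185 Hz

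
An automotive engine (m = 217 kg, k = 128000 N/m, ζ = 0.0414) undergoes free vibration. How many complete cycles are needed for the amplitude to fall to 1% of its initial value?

18 cycles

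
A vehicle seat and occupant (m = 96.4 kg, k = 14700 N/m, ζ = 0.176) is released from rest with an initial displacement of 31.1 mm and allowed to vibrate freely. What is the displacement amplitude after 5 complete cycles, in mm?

0.113 mm

Logarithmic decrement δ = 2πζ/√(1 − ζ²) = 2π × 0.1760/√(1 − 0.0310) = 1.123.
After n cycles, x_n/x₀ = e^(−nδ), so x_5 = 31.1 × e^(−5 × 1.123) = 31.1 × 0.003636 = 0.1131 mm.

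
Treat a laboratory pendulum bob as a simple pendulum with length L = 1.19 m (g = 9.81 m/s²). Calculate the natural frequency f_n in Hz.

For a simple pendulum ω_n = √(g/L) = √(9.81/1.19) = √8.244 = 2.871 rad/s.
f_n = ω_n/(2π) = 2.871/6.283 = 0.4570 Hz.

0.457 Hz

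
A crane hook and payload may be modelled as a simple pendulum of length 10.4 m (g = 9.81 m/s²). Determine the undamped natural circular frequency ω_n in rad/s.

For a simple pendulum ω_n = √(g/L) = √(9.81/10.4) = √0.9433 = 0.9712 rad/s.

0.971 rad/s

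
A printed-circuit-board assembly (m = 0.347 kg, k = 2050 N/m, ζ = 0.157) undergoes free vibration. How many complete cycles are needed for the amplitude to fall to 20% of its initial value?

Logarithmic decrement δ = 2πζ/√(1 − ζ²) = 2π × 0.1570/√(1 − 0.0246) = 0.9988.
x_n/x₀ = e^(−nδ) ≤ 0.2; take ln: n ≥ ln(1/0.2)/δ = 1.609/0.9988 = 1.611.
So 2 complete cycles are required.

2 cycles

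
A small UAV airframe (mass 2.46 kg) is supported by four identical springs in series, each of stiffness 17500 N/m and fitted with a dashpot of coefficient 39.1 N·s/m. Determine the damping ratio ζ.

Series springs: 1/k_eq = 4/17500, so k_eq = 17500/4 = 4375 N/m.
ω_n = √(k_eq/m) = √(4375/2.46) = 42.17 rad/s.
Critical damping c_c = 2√(k_eq·m) = 2√(4375 × 2.46) = 207.5 N·s/m, so ζ = c/c_c = 39.1/207.5 = 0.1884.

0.188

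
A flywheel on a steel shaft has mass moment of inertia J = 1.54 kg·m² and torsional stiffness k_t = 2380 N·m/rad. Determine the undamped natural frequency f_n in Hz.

6.26 Hz

ω_n = √(k_t/J) = √(2380/1.54) = √1545 = 39.31 rad/s.
f_n = ω_n/(2π) = 39.31/6.283 = 6.257 Hz.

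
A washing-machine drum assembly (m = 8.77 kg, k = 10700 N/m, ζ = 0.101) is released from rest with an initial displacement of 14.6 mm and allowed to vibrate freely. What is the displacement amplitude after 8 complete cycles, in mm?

Logarithmic decrement δ = 2πζ/√(1 − ζ²) = 2π × 0.1010/√(1 − 0.0102) = 0.6379.
After n cycles, x_n/x₀ = e^(−nδ), so x_8 = 14.6 × e^(−8 × 0.6379) = 14.6 × 0.006079 = 0.08875 mm.

0.0888 mm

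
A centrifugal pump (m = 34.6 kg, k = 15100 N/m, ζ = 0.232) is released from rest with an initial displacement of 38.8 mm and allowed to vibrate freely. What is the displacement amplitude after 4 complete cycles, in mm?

0.0967 mm

Logarithmic decrement δ = 2πζ/√(1 − ζ²) = 2π × 0.2320/√(1 − 0.0538) = 1.499.
After n cycles, x_n/x₀ = e^(−nδ), so x_4 = 38.8 × e^(−4 × 1.499) = 38.8 × 0.002493 = 0.09672 mm.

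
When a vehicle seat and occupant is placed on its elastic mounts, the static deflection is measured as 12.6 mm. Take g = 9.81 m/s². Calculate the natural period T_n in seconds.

ω_n = √(g/δ_st) = √(9.81/0.0126) = √778.6 = 27.90 rad/s.
T_n = 2π/ω_n = 6.283/27.90 = 0.2252 s.

0.225 s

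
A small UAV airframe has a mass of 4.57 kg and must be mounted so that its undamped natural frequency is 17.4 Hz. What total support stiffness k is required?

54600 N/m

ω_n = 2πf_n = 2π × 17.4 = 109.3 rad/s.
k = m·ω_n² = 4.57 × 109.3² = 4.57 × 11950 = 54620 N/m.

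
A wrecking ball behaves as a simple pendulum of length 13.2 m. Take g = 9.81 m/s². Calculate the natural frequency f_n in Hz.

0.137 Hz

For a simple pendulum ω_n = √(g/L) = √(9.81/13.2) = √0.7432 = 0.8621 rad/s.
f_n = ω_n/(2π) = 0.8621/6.283 = 0.1372 Hz.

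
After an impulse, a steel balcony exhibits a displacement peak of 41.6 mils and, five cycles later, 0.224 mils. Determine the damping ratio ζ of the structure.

0.164

Logarithmic decrement δ = (1/n)·ln(x₀/x_n) = (1/5)·ln(41.6/0.224) = (1/5)·ln(185.7) = 1.045.
ζ = δ/√(4π² + δ²) = 1.045/√(39.48 + 1.09) = 1.045/6.369 = 0.1640.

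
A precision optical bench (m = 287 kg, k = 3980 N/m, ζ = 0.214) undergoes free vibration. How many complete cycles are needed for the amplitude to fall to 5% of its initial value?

3 cycles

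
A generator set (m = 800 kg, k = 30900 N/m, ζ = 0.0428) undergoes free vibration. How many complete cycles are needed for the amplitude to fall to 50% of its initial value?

Logarithmic decrement δ = 2πζ/√(1 − ζ²) = 2π × 0.04280/√(1 − 0.00183) = 0.2692.
x_n/x₀ = e^(−nδ) ≤ 0.5; take ln: n ≥ ln(1/0.5)/δ = 0.6931/0.2692 = 2.575.
So 3 complete cycles are required.

3 cycles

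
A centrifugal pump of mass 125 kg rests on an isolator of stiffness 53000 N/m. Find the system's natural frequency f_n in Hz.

ω_n = √(k/m) = √(53000/125) = √424.0 = 20.59 rad/s.
f_n = ω_n/(2π) = 20.59/6.283 = 3.277 Hz.

3.28 Hz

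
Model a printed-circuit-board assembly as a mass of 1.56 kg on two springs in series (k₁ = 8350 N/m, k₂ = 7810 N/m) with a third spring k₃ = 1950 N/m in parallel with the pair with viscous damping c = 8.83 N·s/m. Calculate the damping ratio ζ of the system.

Series pair: k_s = k₁k₂/(k₁+k₂) = (8350)(7810)/(8350 + 7810) = 4035 N/m. In parallel with k₃: k_eq = 4035 + 1950 = 5985 N/m.
ω_n = √(k_eq/m) = √(5985/1.56) = 61.94 rad/s.
Critical damping c_c = 2√(k_eq·m) = 2√(5985 × 1.56) = 193.3 N·s/m, so ζ = c/c_c = 8.83/193.3 = 0.04569.

0.0457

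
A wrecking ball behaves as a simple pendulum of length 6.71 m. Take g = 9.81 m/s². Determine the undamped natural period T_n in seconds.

5.20 s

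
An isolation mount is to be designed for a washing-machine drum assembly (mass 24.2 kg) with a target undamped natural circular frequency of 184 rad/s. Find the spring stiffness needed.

k = m·ω_n² = 24.2 × 184.0² = 24.2 × 33860 = 819300 N/m.

819000 N/m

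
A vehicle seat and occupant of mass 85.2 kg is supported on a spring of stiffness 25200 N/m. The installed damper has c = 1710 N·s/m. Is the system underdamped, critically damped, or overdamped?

underdamped

c_c = 2√(k·m) = 2931 N·s/m; ζ = c/c_c = 1710/2931 = 0.584.
Since ζ < 1 the system is underdamped.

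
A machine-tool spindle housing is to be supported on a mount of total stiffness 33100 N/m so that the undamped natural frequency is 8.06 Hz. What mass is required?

12.9 kg

ω_n = 2πf_n = 2π × 8.06 = 50.64 rad/s.
m = k/ω_n² = 33100/50.64² = 33100/2565 = 12.91 kg.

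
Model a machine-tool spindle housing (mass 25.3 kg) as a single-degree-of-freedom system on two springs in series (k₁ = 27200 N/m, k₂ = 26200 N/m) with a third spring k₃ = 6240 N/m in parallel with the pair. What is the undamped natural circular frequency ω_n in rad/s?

Series pair: k_s = k₁k₂/(k₁+k₂) = (27200)(26200)/(27200 + 26200) = 13350 N/m. In parallel with k₃: k_eq = 13350 + 6240 = 19590 N/m.
ω_n = √(k_eq/m) = √(19590/25.3) = √774.1 = 27.82 rad/s.

27.8 rad/s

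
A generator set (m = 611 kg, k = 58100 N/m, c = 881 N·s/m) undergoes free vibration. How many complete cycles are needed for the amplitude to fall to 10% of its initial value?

ζ = c/(2√(km)) = 881/(2√(58100 × 611)) = 881/11920 = 0.07393.
Logarithmic decrement δ = 2πζ/√(1 − ζ²) = 2π × 0.07393/√(1 − 0.00547) = 0.4658.
x_n/x₀ = e^(−nδ) ≤ 0.1; take ln: n ≥ ln(1/0.1)/δ = 2.303/0.4658 = 4.943.
So 5 complete cycles are required.

5 cycles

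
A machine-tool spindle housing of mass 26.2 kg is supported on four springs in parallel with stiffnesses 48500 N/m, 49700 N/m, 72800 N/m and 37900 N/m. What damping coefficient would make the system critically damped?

4680 N·s/m

Parallel springs add: k_eq = 48500 + 49700 + 72800 + 37900 = 208900 N/m.
c_c = 2√(k_eq·m) = 2√(208900 × 26.2) = 2 × 2339 = 4679 N·s/m.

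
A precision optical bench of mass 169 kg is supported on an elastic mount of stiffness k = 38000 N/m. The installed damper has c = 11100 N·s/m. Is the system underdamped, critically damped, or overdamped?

overdamped

c_c = 2√(k·m) = 5068 N·s/m; ζ = c/c_c = 11100/5068 = 2.19.
Since ζ > 1 the system is overdamped.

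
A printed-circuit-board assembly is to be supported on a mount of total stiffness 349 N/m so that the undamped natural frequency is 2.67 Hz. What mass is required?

1.24 kg

ω_n = 2πf_n = 2π × 2.67 = 16.78 rad/s.
m = k/ω_n² = 349/16.78² = 349/281.4 = 1.240 kg.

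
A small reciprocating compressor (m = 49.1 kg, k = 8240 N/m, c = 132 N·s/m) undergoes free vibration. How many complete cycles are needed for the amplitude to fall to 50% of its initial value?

ζ = c/(2√(km)) = 132/(2√(8240 × 49.1)) = 132/1272 = 0.1038.
Logarithmic decrement δ = 2πζ/√(1 − ζ²) = 2π × 0.1038/√(1 − 0.0108) = 0.6555.
x_n/x₀ = e^(−nδ) ≤ 0.5; take ln: n ≥ ln(1/0.5)/δ = 0.6931/0.6555 = 1.057.
So 2 complete cycles are required.

2 cycles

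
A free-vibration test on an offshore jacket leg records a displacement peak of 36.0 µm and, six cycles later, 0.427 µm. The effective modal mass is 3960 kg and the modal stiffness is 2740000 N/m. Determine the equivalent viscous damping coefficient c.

24300 N·s/m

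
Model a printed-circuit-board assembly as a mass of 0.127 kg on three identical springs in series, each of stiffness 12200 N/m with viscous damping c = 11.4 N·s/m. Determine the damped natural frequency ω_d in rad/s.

Series springs: 1/k_eq = 3/12200, so k_eq = 12200/3 = 4067 N/m.
ω_n = √(k_eq/m) = √(4067/0.127) = 178.9 rad/s.
Critical damping c_c = 2√(k_eq·m) = 2√(4067 × 0.127) = 45.45 N·s/m, so ζ = c/c_c = 11.4/45.45 = 0.2508.
ω_d = ω_n√(1 − ζ²) = 178.9 × √(1 − 0.0629) = 173.2 rad/s.

173 rad/s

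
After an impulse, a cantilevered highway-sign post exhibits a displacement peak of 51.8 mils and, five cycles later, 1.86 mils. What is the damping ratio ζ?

Logarithmic decrement δ = (1/n)·ln(x₀/x_n) = (1/5)·ln(51.8/1.86) = (1/5)·ln(27.85) = 0.6654.
ζ = δ/√(4π² + δ²) = 0.6654/√(39.48 + 0.443) = 0.6654/6.318 = 0.1053.

0.105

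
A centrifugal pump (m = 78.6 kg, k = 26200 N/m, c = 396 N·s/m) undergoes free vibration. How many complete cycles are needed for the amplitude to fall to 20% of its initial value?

2 cycles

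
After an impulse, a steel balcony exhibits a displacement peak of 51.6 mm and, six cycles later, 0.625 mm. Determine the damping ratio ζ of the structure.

0.116

Logarithmic decrement δ = (1/n)·ln(x₀/x_n) = (1/6)·ln(51.6/0.625) = (1/6)·ln(82.56) = 0.7356.
ζ = δ/√(4π² + δ²) = 0.7356/√(39.48 + 0.541) = 0.7356/6.326 = 0.1163.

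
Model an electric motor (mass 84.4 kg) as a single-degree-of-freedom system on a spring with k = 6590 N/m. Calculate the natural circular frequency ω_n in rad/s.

ω_n = √(k/m) = √(6590/84.4) = √78.08 = 8.836 rad/s.

8.84 rad/s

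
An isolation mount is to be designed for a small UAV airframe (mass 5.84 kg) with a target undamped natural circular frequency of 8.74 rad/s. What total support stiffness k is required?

446 N/m

k = m·ω_n² = 5.84 × 8.740² = 5.84 × 76.39 = 446.1 N/m.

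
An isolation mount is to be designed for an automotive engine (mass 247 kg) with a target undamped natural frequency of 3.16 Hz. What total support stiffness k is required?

97400 N/m

ω_n = 2πf_n = 2π × 3.16 = 19.85 rad/s.
k = m·ω_n² = 247 × 19.85² = 247 × 394.2 = 97370 N/m.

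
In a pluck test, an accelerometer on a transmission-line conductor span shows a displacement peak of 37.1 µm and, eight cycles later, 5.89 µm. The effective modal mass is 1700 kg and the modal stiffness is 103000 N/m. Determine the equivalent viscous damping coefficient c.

968 N·s/m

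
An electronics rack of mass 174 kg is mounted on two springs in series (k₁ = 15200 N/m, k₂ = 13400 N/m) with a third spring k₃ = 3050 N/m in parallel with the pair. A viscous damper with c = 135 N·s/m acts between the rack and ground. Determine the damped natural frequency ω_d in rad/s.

Series pair: k_s = k₁k₂/(k₁+k₂) = (15200)(13400)/(15200 + 13400) = 7122 N/m. In parallel with k₃: k_eq = 7122 + 3050 = 10170 N/m.
ω_n = √(k_eq/m) = √(10170/174) = 7.646 rad/s.
Critical damping c_c = 2√(k_eq·m) = 2√(10170 × 174) = 2661 N·s/m, so ζ = c/c_c = 135/2661 = 0.05074.
ω_d = ω_n√(1 − ζ²) = 7.646 × √(1 − 0.00257) = 7.636 rad/s.

7.64 rad/s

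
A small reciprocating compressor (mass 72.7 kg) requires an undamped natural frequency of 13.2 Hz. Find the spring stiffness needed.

ω_n = 2πf_n = 2π × 13.2 = 82.94 rad/s.
k = m·ω_n² = 72.7 × 82.94² = 72.7 × 6879 = 500100 N/m.

500000 N/m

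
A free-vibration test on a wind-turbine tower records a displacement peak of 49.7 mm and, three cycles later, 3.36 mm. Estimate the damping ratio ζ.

0.141

Logarithmic decrement δ = (1/n)·ln(x₀/x_n) = (1/3)·ln(49.7/3.36) = (1/3)·ln(14.79) = 0.8980.
ζ = δ/√(4π² + δ²) = 0.8980/√(39.48 + 0.806) = 0.8980/6.347 = 0.1415.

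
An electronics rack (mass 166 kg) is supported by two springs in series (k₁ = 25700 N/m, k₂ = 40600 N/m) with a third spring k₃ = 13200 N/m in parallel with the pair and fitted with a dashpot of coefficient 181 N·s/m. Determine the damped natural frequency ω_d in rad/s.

13.2 rad/s

Series pair: k_s = k₁k₂/(k₁+k₂) = (25700)(40600)/(25700 + 40600) = 15740 N/m. In parallel with k₃: k_eq = 15740 + 13200 = 28940 N/m.
ω_n = √(k_eq/m) = √(28940/166) = 13.20 rad/s.
Critical damping c_c = 2√(k_eq·m) = 2√(28940 × 166) = 4383 N·s/m, so ζ = c/c_c = 181/4383 = 0.04129.
ω_d = ω_n√(1 − ζ²) = 13.20 × √(1 − 0.00170) = 13.19 rad/s.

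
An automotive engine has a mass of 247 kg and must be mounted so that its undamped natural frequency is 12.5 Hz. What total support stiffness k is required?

1520000 N/m

ω_n = 2πf_n = 2π × 12.5 = 78.54 rad/s.
k = m·ω_n² = 247 × 78.54² = 247 × 6169 = 1524000 N/m.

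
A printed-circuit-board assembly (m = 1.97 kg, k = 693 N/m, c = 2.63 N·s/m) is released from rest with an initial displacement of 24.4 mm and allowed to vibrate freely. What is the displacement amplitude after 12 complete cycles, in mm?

1.66 mm

ζ = c/(2√(km)) = 2.63/(2√(693 × 1.97)) = 2.63/73.90 = 0.03559.
Logarithmic decrement δ = 2πζ/√(1 − ζ²) = 2π × 0.03559/√(1 − 0.00127) = 0.2238.
After n cycles, x_n/x₀ = e^(−nδ), so x_12 = 24.4 × e^(−12 × 0.2238) = 24.4 × 0.06821 = 1.664 mm.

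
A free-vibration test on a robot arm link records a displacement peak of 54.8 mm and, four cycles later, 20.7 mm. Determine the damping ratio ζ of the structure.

Logarithmic decrement δ = (1/n)·ln(x₀/x_n) = (1/4)·ln(54.8/20.7) = (1/4)·ln(2.647) = 0.2434.
ζ = δ/√(4π² + δ²) = 0.2434/√(39.48 + 0.0592) = 0.2434/6.288 = 0.03871.

0.0387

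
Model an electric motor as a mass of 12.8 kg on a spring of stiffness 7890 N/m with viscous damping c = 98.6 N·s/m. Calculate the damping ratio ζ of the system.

ω_n = √(k/m) = √(7890/12.8) = 24.83 rad/s.
Critical damping c_c = 2√(k·m) = 2√(7890 × 12.8) = 635.6 N·s/m, so ζ = c/c_c = 98.6/635.6 = 0.1551.

0.155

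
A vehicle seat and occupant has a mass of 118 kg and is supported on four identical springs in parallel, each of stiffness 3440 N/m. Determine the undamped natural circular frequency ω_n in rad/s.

10.8 rad/s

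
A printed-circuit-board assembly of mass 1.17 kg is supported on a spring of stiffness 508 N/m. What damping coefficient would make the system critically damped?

48.8 N·s/m

c_c = 2√(k·m) = 2√(508.0 × 1.17) = 2 × 24.38 = 48.76 N·s/m.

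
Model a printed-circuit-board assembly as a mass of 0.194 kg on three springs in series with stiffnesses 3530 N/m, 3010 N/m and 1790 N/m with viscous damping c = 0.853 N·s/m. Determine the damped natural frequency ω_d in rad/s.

Series springs: 1/k_eq = 1/3530 + 1/3010 + 1/1790 = 0.001174, so k_eq = 851.7 N/m.
ω_n = √(k_eq/m) = √(851.7/0.194) = 66.26 rad/s.
Critical damping c_c = 2√(k_eq·m) = 2√(851.7 × 0.194) = 25.71 N·s/m, so ζ = c/c_c = 0.853/25.71 = 0.03318.
ω_d = ω_n√(1 − ζ²) = 66.26 × √(1 − 0.00110) = 66.22 rad/s.

66.2 rad/s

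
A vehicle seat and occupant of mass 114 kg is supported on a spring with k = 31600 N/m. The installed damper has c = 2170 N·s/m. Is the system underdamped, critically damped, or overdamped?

c_c = 2√(k·m) = 3796 N·s/m; ζ = c/c_c = 2170/3796 = 0.572.
Since ζ < 1 the system is underdamped.

underdamped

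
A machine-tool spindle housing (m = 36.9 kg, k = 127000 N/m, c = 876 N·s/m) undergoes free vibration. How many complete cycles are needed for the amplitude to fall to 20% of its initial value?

ζ = c/(2√(km)) = 876/(2√(127000 × 36.9)) = 876/4330 = 0.2023.
Logarithmic decrement δ = 2πζ/√(1 − ζ²) = 2π × 0.2023/√(1 − 0.0409) = 1.298.
x_n/x₀ = e^(−nδ) ≤ 0.2; take ln: n ≥ ln(1/0.2)/δ = 1.609/1.298 = 1.240.
So 2 complete cycles are required.

2 cycles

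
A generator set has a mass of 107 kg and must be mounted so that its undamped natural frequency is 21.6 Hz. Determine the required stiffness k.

1970000 N/m

ω_n = 2πf_n = 2π × 21.6 = 135.7 rad/s.
k = m·ω_n² = 107 × 135.7² = 107 × 18420 = 1971000 N/m.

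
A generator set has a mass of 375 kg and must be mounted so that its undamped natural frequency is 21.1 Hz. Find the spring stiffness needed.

ω_n = 2πf_n = 2π × 21.1 = 132.6 rad/s.
k = m·ω_n² = 375 × 132.6² = 375 × 17580 = 6591000 N/m.

6590000 N/m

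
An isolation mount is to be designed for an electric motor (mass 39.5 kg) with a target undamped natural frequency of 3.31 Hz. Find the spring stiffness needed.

17100 N/m

ω_n = 2πf_n = 2π × 3.31 = 20.80 rad/s.
k = m·ω_n² = 39.5 × 20.80² = 39.5 × 432.5 = 17080 N/m.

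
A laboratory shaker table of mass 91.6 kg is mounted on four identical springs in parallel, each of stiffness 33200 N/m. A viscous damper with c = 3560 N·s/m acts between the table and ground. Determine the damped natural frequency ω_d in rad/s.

Parallel springs add: k_eq = 4 × 33200 = 132800 N/m.
ω_n = √(k_eq/m) = √(132800/91.6) = 38.08 rad/s.
Critical damping c_c = 2√(k_eq·m) = 2√(132800 × 91.6) = 6976 N·s/m, so ζ = c/c_c = 3560/6976 = 0.5104.
ω_d = ω_n√(1 − ζ²) = 38.08 × √(1 − 0.260) = 32.74 rad/s.

32.7 rad/s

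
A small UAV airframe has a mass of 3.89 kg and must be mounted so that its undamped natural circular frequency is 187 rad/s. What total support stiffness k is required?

136000 N/m

k = m·ω_n² = 3.89 × 187.0² = 3.89 × 34970 = 136000 N/m.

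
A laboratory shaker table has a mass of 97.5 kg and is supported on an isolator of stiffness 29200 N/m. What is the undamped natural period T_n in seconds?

ω_n = √(k/m) = √(29200/97.5) = √299.5 = 17.31 rad/s.
T_n = 2π/ω_n = 6.283/17.31 = 0.3631 s.

0.363 s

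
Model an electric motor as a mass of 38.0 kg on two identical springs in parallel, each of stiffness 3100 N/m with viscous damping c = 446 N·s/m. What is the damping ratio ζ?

0.459

Parallel springs add: k_eq = 2 × 3100 = 6200 N/m.
ω_n = √(k_eq/m) = √(6200/38.0) = 12.77 rad/s.
Critical damping c_c = 2√(k_eq·m) = 2√(6200 × 38.0) = 970.8 N·s/m, so ζ = c/c_c = 446/970.8 = 0.4594.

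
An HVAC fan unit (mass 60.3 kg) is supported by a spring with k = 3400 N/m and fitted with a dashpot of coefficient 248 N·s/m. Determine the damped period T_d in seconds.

ω_n = √(k/m) = √(3400/60.3) = 7.509 rad/s.
Critical damping c_c = 2√(k·m) = 2√(3400 × 60.3) = 905.6 N·s/m, so ζ = c/c_c = 248/905.6 = 0.2739.
ω_d = ω_n√(1 − ζ²) = 7.509 × √(1 − 0.0750) = 7.222 rad/s.
T_d = 2π/ω_d = 0.8700 s.

0.870 s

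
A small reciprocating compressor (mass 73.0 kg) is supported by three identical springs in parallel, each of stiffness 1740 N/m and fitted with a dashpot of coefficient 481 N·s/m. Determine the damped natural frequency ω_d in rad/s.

7.79 rad/s

Parallel springs add: k_eq = 3 × 1740 = 5220 N/m.
ω_n = √(k_eq/m) = √(5220/73.0) = 8.456 rad/s.
Critical damping c_c = 2√(k_eq·m) = 2√(5220 × 73.0) = 1235 N·s/m, so ζ = c/c_c = 481/1235 = 0.3896.
ω_d = ω_n√(1 − ζ²) = 8.456 × √(1 − 0.152) = 7.788 rad/s.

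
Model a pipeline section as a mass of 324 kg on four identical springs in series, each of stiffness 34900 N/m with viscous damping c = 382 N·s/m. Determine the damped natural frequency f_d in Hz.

0.821 Hz

Series springs: 1/k_eq = 4/34900, so k_eq = 34900/4 = 8725 N/m.
ω_n = √(k_eq/m) = √(8725/324) = 5.189 rad/s.
Critical damping c_c = 2√(k_eq·m) = 2√(8725 × 324) = 3363 N·s/m, so ζ = c/c_c = 382/3363 = 0.1136.
ω_d = ω_n√(1 − ζ²) = 5.189 × √(1 − 0.0129) = 5.156 rad/s.
f_d = ω_d/(2π) = 0.8206 Hz.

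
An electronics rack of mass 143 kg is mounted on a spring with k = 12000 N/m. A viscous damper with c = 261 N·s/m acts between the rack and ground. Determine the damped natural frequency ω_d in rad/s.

9.12 rad/s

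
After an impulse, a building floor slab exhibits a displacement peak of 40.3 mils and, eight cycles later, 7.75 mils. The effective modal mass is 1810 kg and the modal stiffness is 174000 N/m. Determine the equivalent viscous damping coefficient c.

1160 N·s/m

Logarithmic decrement δ = (1/n)·ln(x₀/x_n) = (1/8)·ln(40.3/7.75) = (1/8)·ln(5.200) = 0.2061.
ζ = δ/√(4π² + δ²) = 0.2061/√(39.48 + 0.0425) = 0.2061/6.287 = 0.03278.
c = ζ · 2√(km) = 0.03278 × 2√(174000 × 1810) = 0.03278 × 35490 = 1164 N·s/m.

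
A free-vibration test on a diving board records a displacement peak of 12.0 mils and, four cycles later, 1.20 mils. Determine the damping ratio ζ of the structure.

Logarithmic decrement δ = (1/n)·ln(x₀/x_n) = (1/4)·ln(12.0/1.20) = (1/4)·ln(10.00) = 0.5756.
ζ = δ/√(4π² + δ²) = 0.5756/√(39.48 + 0.331) = 0.5756/6.309 = 0.09123.

0.0912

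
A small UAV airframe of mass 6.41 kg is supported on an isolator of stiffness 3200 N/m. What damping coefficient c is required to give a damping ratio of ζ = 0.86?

c_c = 2√(k·m) = 2√(3200 × 6.41) = 286.4 N·s/m.
c = ζ·c_c = 0.86 × 286.4 = 246.3 N·s/m.

246 N·s/m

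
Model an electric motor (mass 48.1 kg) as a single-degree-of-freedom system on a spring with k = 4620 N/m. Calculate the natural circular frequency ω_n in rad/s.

ω_n = √(k/m) = √(4620/48.1) = √96.05 = 9.801 rad/s.

9.80 rad/s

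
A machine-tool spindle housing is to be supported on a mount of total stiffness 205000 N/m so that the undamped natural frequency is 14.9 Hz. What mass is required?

23.4 kg

ω_n = 2πf_n = 2π × 14.9 = 93.62 rad/s.
m = k/ω_n² = 205000/93.62² = 205000/8765 = 23.39 kg.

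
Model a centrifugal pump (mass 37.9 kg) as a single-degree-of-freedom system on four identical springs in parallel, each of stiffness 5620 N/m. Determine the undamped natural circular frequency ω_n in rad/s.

Parallel springs add: k_eq = 4 × 5620 = 22480 N/m.
ω_n = √(k_eq/m) = √(22480/37.9) = √593.1 = 24.35 rad/s.

24.4 rad/s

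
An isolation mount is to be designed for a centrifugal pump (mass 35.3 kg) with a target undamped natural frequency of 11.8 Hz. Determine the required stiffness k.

194000 N/m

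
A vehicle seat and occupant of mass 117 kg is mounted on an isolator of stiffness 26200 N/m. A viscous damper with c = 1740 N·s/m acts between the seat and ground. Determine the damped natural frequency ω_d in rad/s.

13.0 rad/s

ω_n = √(k/m) = √(26200/117) = 14.96 rad/s.
Critical damping c_c = 2√(k·m) = 2√(26200 × 117) = 3502 N·s/m, so ζ = c/c_c = 1740/3502 = 0.4969.
ω_d = ω_n√(1 − ζ²) = 14.96 × √(1 − 0.247) = 12.99 rad/s.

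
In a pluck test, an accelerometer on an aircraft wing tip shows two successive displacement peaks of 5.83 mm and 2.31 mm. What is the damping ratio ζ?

Logarithmic decrement δ = (1/n)·ln(x₀/x_n) = (1/1)·ln(5.83/2.31) = (1/1)·ln(2.524) = 0.9258.
ζ = δ/√(4π² + δ²) = 0.9258/√(39.48 + 0.857) = 0.9258/6.351 = 0.1458.

0.146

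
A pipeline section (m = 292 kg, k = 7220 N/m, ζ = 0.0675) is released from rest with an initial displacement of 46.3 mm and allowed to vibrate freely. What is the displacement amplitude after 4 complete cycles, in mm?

Logarithmic decrement δ = 2πζ/√(1 − ζ²) = 2π × 0.06750/√(1 − 0.00456) = 0.4251.
After n cycles, x_n/x₀ = e^(−nδ), so x_4 = 46.3 × e^(−4 × 0.4251) = 46.3 × 0.1826 = 8.455 mm.

8.46 mm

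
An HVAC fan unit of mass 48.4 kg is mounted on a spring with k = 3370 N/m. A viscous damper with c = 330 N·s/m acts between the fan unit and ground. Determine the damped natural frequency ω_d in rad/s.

7.62 rad/s

ω_n = √(k/m) = √(3370/48.4) = 8.344 rad/s.
Critical damping c_c = 2√(k·m) = 2√(3370 × 48.4) = 807.7 N·s/m, so ζ = c/c_c = 330/807.7 = 0.4086.
ω_d = ω_n√(1 − ζ²) = 8.344 × √(1 − 0.167) = 7.616 rad/s.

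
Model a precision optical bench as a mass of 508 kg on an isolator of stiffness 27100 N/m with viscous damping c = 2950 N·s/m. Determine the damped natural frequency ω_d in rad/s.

ω_n = √(k/m) = √(27100/508) = 7.304 rad/s.
Critical damping c_c = 2√(k·m) = 2√(27100 × 508) = 7421 N·s/m, so ζ = c/c_c = 2950/7421 = 0.3975.
ω_d = ω_n√(1 − ζ²) = 7.304 × √(1 − 0.158) = 6.702 rad/s.

6.70 rad/s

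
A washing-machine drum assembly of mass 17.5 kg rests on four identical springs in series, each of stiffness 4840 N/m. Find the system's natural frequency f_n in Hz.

1.32 Hz

Series springs: 1/k_eq = 4/4840, so k_eq = 4840/4 = 1210 N/m.
ω_n = √(k_eq/m) = √(1210/17.5) = √69.14 = 8.315 rad/s.
f_n = ω_n/(2π) = 8.315/6.283 = 1.323 Hz.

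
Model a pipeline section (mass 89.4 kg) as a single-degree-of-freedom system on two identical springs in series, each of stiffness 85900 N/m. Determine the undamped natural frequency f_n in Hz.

3.49 Hz

Series springs: 1/k_eq = 2/85900, so k_eq = 85900/2 = 42950 N/m.
ω_n = √(k_eq/m) = √(42950/89.4) = √480.4 = 21.92 rad/s.
f_n = ω_n/(2π) = 21.92/6.283 = 3.488 Hz.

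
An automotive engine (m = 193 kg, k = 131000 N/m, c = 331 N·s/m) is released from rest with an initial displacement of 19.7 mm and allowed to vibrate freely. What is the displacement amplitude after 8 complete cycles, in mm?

ζ = c/(2√(km)) = 331/(2√(131000 × 193)) = 331/10060 = 0.03291.
Logarithmic decrement δ = 2πζ/√(1 − ζ²) = 2π × 0.03291/√(1 − 0.00108) = 0.2069.
After n cycles, x_n/x₀ = e^(−nδ), so x_8 = 19.7 × e^(−8 × 0.2069) = 19.7 × 0.1910 = 3.763 mm.

3.76 mm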